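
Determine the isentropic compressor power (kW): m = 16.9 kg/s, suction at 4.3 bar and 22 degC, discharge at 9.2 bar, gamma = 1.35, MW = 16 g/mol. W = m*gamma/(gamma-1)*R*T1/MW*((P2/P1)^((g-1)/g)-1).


Isentropic work: W = m*(gamma/(gamma-1))*(R*T1/MW)*((P2/P1)^((gamma-1)/gamma) - 1)
T1 = 22 + 273.15 = 295.15 K
Pressure ratio = 9.2 / 4.3 = 2.13953
Exponent = (1.35 - 1)/1.35 = 0.259259
(P2/P1)^exp - 1 = 2.13953^0.259259 - 1 = 0.217974
W = 16.9 * 1.35 / 0.35 * 8.314 * 295.15 / 16 * 0.217974 = 2179

2179 kW


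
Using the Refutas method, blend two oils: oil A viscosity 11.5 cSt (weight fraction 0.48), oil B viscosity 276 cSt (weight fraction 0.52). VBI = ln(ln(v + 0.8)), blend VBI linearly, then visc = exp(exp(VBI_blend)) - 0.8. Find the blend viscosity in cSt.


Refutas method: VBN_i = 14.534*ln(ln(visc_i + 0.8)) + 10.975, blended linearly by mass fraction; since VBN is linear in VBI_i = ln(ln(visc_i + 0.8)) and the fractions sum to 1, blend VBI directly: visc = exp(exp(VBI_blend)) - 0.8
VBI_1 = ln(ln(11.5 + 0.8)) = 0.920123
VBI_2 = ln(ln(276 + 0.8)) = 1.72692
VBI_blend = 0.48 * 0.920123 + 0.52 * 1.72692 = 1.33966
visc_blend = exp(exp(1.33966)) - 0.8 = 44.70

44.70 cSt


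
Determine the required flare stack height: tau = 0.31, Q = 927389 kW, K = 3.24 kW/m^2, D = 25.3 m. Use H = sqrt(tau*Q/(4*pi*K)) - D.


tau*Q/(4*pi*K) = 0.31 * 927389 / (4 * pi * 3.24) = 7061.04
sqrt(7061.04) = 84.03
H = 84.03 - 25.3 = 58.73

58.73 m


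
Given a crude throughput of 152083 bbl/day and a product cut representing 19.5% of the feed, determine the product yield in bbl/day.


Crude throughput = 152083 bbl/day
Fraction yield = 19.5%
yield = throughput * fraction / 100
yield = 152083 * 19.5 / 100 = 29656.185

29656.185 bbl/day


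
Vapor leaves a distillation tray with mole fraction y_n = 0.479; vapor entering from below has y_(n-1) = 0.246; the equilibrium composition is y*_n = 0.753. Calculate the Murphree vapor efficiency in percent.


Murphree vapor efficiency: EMV = (y_n - y_(n-1)) / (y*_n - y_(n-1)) * 100
EMV = (0.479 - 0.246) / (0.753 - 0.246) * 100 = 0.233 / 0.507 * 100 = 45.96

45.96 %


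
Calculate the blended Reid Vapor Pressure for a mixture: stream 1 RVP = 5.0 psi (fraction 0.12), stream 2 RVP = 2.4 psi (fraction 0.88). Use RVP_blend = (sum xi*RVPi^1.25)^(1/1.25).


Chevron index: RVP_blend = (sum xi*RVPi^1.25)^(1/1.25)
RVP^1.25 terms: 0.12 * 5.0^1.25 + 0.88 * 2.4^1.25 = 3.52594
RVP_blend = 3.52594^(1/1.25) = 2.740

2.740 psi


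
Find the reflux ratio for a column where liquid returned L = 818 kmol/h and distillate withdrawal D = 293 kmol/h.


Reflux ratio definition: R = L / D (liquid returned / distillate withdrawn)
L = 818 kmol/h, D = 293 kmol/h
R = 818 / 293 = 2.792

2.792


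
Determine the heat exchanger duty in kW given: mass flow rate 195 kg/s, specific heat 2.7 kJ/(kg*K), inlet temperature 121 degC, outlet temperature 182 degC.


Q = m_dot * cp * delta_T
delta_T = 182 - 121 = 61 K
Q = 195 * 2.7 * 61
= 526.5 * 61
= 32116.5 kW

32116.5 kW


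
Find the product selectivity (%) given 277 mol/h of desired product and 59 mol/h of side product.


Selectivity = desired / (desired + undesired) * 100
Total products = 277 + 59 = 336 mol/h
S = 277 / 336 * 100
= 0.8244 * 100
= 82.44 %

82.44 %


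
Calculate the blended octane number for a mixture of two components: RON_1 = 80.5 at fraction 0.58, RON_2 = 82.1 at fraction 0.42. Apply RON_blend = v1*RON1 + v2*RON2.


Linear blending: RON_blend = sum(vi * RONi)
Contribution 1: 0.58 * 80.5 = 46.69
Contribution 2: 0.42 * 82.1 = 34.482
RON_blend = 46.69 + 34.482 = 81.172

81.172


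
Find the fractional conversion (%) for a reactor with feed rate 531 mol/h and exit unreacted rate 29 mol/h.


X = (F_in - F_out) / F_in * 100
Moles reacted = 531 - 29 = 502
X = 502 / 531 * 100
= 0.9454 * 100
= 94.54 %

94.54 %


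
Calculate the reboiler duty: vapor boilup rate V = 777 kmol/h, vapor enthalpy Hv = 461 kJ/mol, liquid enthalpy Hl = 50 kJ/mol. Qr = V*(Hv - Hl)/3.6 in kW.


Qr = 777 * (461 - 50) / 3.6 = 777 * 411 / 3.6 = 88710

88710 kW


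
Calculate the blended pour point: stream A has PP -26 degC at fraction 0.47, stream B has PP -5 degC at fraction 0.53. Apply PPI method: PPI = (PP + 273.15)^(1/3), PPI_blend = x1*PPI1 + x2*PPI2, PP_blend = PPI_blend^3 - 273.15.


PPI_1 = (-26 + 273.15)^(1/3) = 6.275575
PPI_2 = (-5 + 273.15)^(1/3) = 6.448508
PPI_blend = 0.47 * 6.275575 + 0.53 * 6.448508 = 6.367229
PP_blend = 6.367229^3 - 273.15 = 258.1377 - 273.15 = -15.01

-15.01 degC


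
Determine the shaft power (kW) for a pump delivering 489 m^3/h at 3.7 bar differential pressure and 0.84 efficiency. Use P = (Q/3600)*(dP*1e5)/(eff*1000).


Q = 489 / 3600 = 0.135833 m^3/s
P = 0.135833 * (3.7 * 1e5) / 0.84 / 1000 = 59.83

59.83 kW


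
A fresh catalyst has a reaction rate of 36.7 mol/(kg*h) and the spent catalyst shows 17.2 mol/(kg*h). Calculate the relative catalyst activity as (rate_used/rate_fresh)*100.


Activity (%) = (rate_used / rate_fresh) * 100
rate_used = 17.2, rate_fresh = 36.7
= (17.2 / 36.7) * 100
= 0.4687 * 100 = 46.87

46.87 %


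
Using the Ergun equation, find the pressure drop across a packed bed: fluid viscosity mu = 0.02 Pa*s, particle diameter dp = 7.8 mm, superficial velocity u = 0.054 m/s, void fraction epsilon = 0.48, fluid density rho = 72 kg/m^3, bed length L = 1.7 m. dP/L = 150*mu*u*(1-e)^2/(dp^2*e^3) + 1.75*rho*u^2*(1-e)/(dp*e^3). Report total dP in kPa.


dp = 7.8 mm = 0.0078 m
Viscous term = 150*0.02*0.054*(1-0.48)^2 / (0.0078^2*0.48^3) = 6510.42
Inertial term = 1.75*72*0.054^2*(1-0.48) / (0.0078*0.48^3) = 221.484
dP/L = 6510.42 + 221.484 = 6731.9 Pa/m
dP = 6731.9 * 1.7 / 1000 = 11.44 kPa

11.44 kPa


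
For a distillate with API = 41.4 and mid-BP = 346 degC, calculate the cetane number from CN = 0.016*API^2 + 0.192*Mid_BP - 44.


CN = 0.016 * 41.4^2 + 0.192 * 346 - 44
CN = 27.42336 + 66.432 - 44 = 49.85536

49.85536


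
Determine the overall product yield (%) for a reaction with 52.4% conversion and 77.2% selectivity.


Overall yield = conversion (%) * selectivity (%) / 100
Conversion = 52.4%, Selectivity = 77.2%
Y = 52.4 * 77.2 / 100
= 40.4528 %

40.4528 %


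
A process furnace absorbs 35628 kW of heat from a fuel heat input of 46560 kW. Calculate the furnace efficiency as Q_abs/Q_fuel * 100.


Furnace efficiency = Q_absorbed / Q_fuel * 100
= 35628 / 46560 * 100 = 76.52

76.52 %


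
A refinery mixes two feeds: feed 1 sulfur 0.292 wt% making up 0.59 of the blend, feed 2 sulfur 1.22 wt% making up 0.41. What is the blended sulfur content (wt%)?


Linear sulfur blending: S_blend = x1*S1 + x2*S2
Contribution 1: 0.59 * 0.292 = 0.17228 wt%
Contribution 2: 0.41 * 1.22 = 0.5002 wt%
S_blend = 0.17228 + 0.5002 = 0.67248

0.67248 wt%


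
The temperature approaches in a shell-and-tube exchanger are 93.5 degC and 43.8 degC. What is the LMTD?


LMTD = (dT1 - dT2) / ln(dT1/dT2)
= (93.5 - 43.8) / ln(93.5 / 43.8) = 49.7 / 0.758328 = 65.54

65.54 degC


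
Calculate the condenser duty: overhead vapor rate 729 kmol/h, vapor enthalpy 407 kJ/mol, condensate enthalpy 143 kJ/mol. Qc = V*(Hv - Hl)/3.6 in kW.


Qc = 729 * (407 - 143) / 3.6 = 729 * 264 / 3.6 = 53460

53460 kW


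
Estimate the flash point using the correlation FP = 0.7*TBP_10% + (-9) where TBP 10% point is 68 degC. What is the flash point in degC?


FP = 0.7 * 68 + (-9) = 38.6

38.6 degC


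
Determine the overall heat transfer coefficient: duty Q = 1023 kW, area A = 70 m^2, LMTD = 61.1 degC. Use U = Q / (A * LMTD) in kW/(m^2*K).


From Q = U*A*LMTD, U = Q / (A * LMTD)
U = 1023 / (70 * 61.1) = 1023 / 4277 = 0.2392

0.2392 kW/(m^2*K)


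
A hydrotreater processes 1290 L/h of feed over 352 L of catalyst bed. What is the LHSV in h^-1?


LHSV = volumetric feed rate / catalyst volume
= 1290 L/h / 352 L
= 3.665 h^-1

3.665 h^-1


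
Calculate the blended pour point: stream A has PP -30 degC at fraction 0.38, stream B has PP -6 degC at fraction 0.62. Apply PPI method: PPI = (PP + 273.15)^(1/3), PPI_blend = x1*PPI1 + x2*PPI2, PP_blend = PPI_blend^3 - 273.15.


PPI_1 = (-30 + 273.15)^(1/3) = 6.241535
PPI_2 = (-6 + 273.15)^(1/3) = 6.440482
PPI_blend = 0.38 * 6.241535 + 0.62 * 6.440482 = 6.364882
PP_blend = 6.364882^3 - 273.15 = 257.8523 - 273.15 = -15.3

-15.3 degC


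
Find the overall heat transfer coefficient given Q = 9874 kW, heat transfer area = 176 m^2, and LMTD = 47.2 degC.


From Q = U*A*LMTD, U = Q / (A * LMTD)
U = 9874 / (176 * 47.2) = 9874 / 8307.2 = 1.189

1.189 kW/(m^2*K)


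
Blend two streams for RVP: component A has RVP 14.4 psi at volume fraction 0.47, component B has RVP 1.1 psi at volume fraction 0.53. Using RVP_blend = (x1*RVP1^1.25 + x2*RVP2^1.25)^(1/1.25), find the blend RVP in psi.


Chevron index: RVP_blend = (sum xi*RVPi^1.25)^(1/1.25)
RVP^1.25 terms: 0.47 * 14.4^1.25 + 0.53 * 1.1^1.25 = 13.7812
RVP_blend = 13.7812^(1/1.25) = 8.155

8.155 psi


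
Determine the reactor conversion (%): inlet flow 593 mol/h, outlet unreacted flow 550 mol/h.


X = (F_in - F_out) / F_in * 100
Moles reacted = 593 - 550 = 43
X = 43 / 593 * 100
= 0.07251 * 100
= 7.251 %

7.251 %


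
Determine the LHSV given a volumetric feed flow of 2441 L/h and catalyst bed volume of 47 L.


LHSV = volumetric feed rate / catalyst volume
= 2441 L/h / 47 L
= 51.94 h^-1

51.94 h^-1


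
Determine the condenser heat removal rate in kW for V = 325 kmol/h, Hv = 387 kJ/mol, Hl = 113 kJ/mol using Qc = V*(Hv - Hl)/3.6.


Qc = 325 * (387 - 113) / 3.6 = 325 * 274 / 3.6 = 24740

24740 kW


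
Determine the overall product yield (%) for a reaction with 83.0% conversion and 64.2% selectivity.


Overall yield = conversion (%) * selectivity (%) / 100
Conversion = 83.0%, Selectivity = 64.2%
Y = 83.0 * 64.2 / 100
= 53.286 %

53.286 %


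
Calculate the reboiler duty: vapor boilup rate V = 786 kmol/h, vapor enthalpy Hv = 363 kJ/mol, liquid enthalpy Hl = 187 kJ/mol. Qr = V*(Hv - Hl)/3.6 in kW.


Qr = 786 * (363 - 187) / 3.6 = 786 * 176 / 3.6 = 38430

38430 kW


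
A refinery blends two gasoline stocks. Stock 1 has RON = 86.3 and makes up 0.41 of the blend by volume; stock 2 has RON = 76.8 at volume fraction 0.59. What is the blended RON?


Linear blending: RON_blend = sum(vi * RONi)
Contribution 1: 0.41 * 86.3 = 35.383
Contribution 2: 0.59 * 76.8 = 45.312
RON_blend = 35.383 + 45.312 = 80.695

80.695


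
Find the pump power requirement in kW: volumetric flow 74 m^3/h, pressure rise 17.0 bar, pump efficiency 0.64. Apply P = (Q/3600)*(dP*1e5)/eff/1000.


Q = 74 / 3600 = 0.0205556 m^3/s
P = 0.0205556 * (17.0 * 1e5) / 0.64 / 1000 = 54.60

54.60 kW


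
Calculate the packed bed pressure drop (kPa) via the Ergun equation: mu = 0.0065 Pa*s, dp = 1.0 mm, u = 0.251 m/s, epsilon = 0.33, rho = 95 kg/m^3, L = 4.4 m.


dp = 1.0 mm = 0.001 m
Viscous term = 150*0.0065*0.251*(1-0.33)^2 / (0.001^2*0.33^3) = 3056930
Inertial term = 1.75*95*0.251^2*(1-0.33) / (0.001*0.33^3) = 195273
dP/L = 3056930 + 195273 = 3252200 Pa/m
dP = 3252200 * 4.4 / 1000 = 14310 kPa

14310 kPa


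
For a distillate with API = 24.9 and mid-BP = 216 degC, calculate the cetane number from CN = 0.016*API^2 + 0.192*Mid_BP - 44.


CN = 0.016 * 24.9^2 + 0.192 * 216 - 44
CN = 9.92016 + 41.472 - 44 = 7.39216

7.39216


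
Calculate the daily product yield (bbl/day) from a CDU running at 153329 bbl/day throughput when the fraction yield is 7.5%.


Crude throughput = 153329 bbl/day
Fraction yield = 7.5%
yield = throughput * fraction / 100
yield = 153329 * 7.5 / 100 = 11499.675

11499.675 bbl/day


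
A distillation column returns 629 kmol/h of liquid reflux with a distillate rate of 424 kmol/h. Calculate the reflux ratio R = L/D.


Reflux ratio definition: R = L / D (liquid returned / distillate withdrawn)
L = 629 kmol/h, D = 424 kmol/h
R = 629 / 424 = 1.483

1.483


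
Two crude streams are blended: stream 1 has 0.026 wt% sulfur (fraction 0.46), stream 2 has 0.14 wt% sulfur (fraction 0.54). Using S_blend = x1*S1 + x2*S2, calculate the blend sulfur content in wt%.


Linear sulfur blending: S_blend = x1*S1 + x2*S2
Contribution 1: 0.46 * 0.026 = 0.01196 wt%
Contribution 2: 0.54 * 0.14 = 0.0756 wt%
S_blend = 0.01196 + 0.0756 = 0.08756

0.08756 wt%


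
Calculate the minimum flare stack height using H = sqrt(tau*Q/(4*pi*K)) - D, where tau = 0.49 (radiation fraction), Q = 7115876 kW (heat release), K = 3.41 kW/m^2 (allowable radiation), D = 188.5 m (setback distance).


tau*Q/(4*pi*K) = 0.49 * 7115876 / (4 * pi * 3.41) = 81369.2
sqrt(81369.2) = 285.253
H = 285.253 - 188.5 = 96.75

96.75 m


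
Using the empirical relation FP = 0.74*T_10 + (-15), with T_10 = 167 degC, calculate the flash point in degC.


FP = 0.74 * 167 + (-15) = 108.58

108.58 degC


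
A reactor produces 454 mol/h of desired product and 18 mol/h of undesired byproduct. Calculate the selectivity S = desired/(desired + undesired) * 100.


Selectivity = desired / (desired + undesired) * 100
Total products = 454 + 18 = 472 mol/h
S = 454 / 472 * 100
= 0.9619 * 100
= 96.19 %

96.19 %


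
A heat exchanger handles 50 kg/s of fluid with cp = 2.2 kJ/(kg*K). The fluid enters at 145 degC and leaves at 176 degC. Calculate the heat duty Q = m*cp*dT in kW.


Q = m_dot * cp * delta_T
delta_T = 176 - 145 = 31 K
Q = 50 * 2.2 * 31
= 110 * 31
= 3410 kW

3410 kW


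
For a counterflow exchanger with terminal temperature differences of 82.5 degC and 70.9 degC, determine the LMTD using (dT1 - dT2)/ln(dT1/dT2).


LMTD = (dT1 - dT2) / ln(dT1/dT2)
= (82.5 - 70.9) / ln(82.5 / 70.9) = 11.6 / 0.151528 = 76.55

76.55 degC


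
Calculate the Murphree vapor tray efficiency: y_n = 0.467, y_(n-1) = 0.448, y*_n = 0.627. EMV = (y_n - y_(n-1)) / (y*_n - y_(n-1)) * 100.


Murphree vapor efficiency: EMV = (y_n - y_(n-1)) / (y*_n - y_(n-1)) * 100
EMV = (0.467 - 0.448) / (0.627 - 0.448) * 100 = 0.019 / 0.179 * 100 = 10.61

10.61 %


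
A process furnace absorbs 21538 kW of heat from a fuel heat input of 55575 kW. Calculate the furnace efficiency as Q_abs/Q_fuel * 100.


Furnace efficiency = Q_absorbed / Q_fuel * 100
= 21538 / 55575 * 100 = 38.75

38.75 %


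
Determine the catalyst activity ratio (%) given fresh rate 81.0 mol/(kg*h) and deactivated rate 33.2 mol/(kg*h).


Activity (%) = (rate_used / rate_fresh) * 100
rate_used = 33.2, rate_fresh = 81.0
= (33.2 / 81.0) * 100
= 0.4099 * 100 = 40.99

40.99 %


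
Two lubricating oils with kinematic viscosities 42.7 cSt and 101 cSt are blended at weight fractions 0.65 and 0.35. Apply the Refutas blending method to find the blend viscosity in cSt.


Refutas method: VBN_i = 14.534*ln(ln(visc_i + 0.8)) + 10.975, blended linearly by mass fraction; since VBN is linear in VBI_i = ln(ln(visc_i + 0.8)) and the fractions sum to 1, blend VBI directly: visc = exp(exp(VBI_blend)) - 0.8
VBI_1 = ln(ln(42.7 + 0.8)) = 1.32781
VBI_2 = ln(ln(101 + 0.8)) = 1.53105
VBI_blend = 0.65 * 1.32781 + 0.35 * 1.53105 = 1.39894
visc_blend = exp(exp(1.39894)) - 0.8 = 56.65

56.65 cSt


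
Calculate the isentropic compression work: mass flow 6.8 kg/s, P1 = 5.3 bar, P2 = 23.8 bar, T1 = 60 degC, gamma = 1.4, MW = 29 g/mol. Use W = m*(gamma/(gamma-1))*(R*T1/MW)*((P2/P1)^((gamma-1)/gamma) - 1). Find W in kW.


Isentropic work: W = m*(gamma/(gamma-1))*(R*T1/MW)*((P2/P1)^((gamma-1)/gamma) - 1)
T1 = 60 + 273.15 = 333.15 K
Pressure ratio = 23.8 / 5.3 = 4.49057
Exponent = (1.4 - 1)/1.4 = 0.285714
(P2/P1)^exp - 1 = 4.49057^0.285714 - 1 = 0.535931
W = 6.8 * 1.4 / 0.4 * 8.314 * 333.15 / 29 * 0.535931 = 1218

1218 kW


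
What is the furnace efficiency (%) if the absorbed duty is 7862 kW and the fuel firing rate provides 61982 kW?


Furnace efficiency = Q_absorbed / Q_fuel * 100
= 7862 / 61982 * 100 = 12.68

12.68 %


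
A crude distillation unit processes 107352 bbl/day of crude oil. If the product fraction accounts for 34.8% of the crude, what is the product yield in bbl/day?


Crude throughput = 107352 bbl/day
Fraction yield = 34.8%
yield = throughput * fraction / 100
yield = 107352 * 34.8 / 100 = 37358.496

37358.496 bbl/day


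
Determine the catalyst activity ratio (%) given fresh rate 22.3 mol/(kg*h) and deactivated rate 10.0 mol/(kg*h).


Activity (%) = (rate_used / rate_fresh) * 100
rate_used = 10.0, rate_fresh = 22.3
= (10.0 / 22.3) * 100
= 0.4484 * 100 = 44.84

44.84 %


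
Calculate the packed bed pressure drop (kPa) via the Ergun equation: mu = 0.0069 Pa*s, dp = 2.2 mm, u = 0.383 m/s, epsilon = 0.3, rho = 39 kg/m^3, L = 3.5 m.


dp = 2.2 mm = 0.0022 m
Viscous term = 150*0.0069*0.383*(1-0.3)^2 / (0.0022^2*0.3^3) = 1486370
Inertial term = 1.75*39*0.383^2*(1-0.3) / (0.0022*0.3^3) = 117981
dP/L = 1486370 + 117981 = 1604350 Pa/m
dP = 1604350 * 3.5 / 1000 = 5615 kPa

5615 kPa


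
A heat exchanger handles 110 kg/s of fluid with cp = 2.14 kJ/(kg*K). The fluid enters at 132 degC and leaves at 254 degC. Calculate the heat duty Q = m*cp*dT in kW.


Q = m_dot * cp * delta_T
delta_T = 254 - 132 = 122 K
Q = 110 * 2.14 * 122
= 235.4 * 122
= 28718.8 kW

28718.8 kW


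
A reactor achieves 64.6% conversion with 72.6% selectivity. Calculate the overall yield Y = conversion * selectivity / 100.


Overall yield = conversion (%) * selectivity (%) / 100
Conversion = 64.6%, Selectivity = 72.6%
Y = 64.6 * 72.6 / 100
= 46.8996 %

46.8996 %


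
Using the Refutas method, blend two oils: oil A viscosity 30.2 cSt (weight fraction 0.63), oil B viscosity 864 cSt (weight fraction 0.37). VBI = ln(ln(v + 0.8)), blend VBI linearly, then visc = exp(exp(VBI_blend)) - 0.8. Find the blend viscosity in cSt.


Refutas method: VBN_i = 14.534*ln(ln(visc_i + 0.8)) + 10.975, blended linearly by mass fraction; since VBN is linear in VBI_i = ln(ln(visc_i + 0.8)) and the fractions sum to 1, blend VBI directly: visc = exp(exp(VBI_blend)) - 0.8
VBI_1 = ln(ln(30.2 + 0.8)) = 1.23372
VBI_2 = ln(ln(864 + 0.8)) = 1.91139
VBI_blend = 0.63 * 1.23372 + 0.37 * 1.91139 = 1.48446
visc_blend = exp(exp(1.48446)) - 0.8 = 81.68

81.68 cSt


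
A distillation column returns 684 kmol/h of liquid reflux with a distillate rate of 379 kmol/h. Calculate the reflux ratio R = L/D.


Reflux ratio definition: R = L / D (liquid returned / distillate withdrawn)
L = 684 kmol/h, D = 379 kmol/h
R = 684 / 379 = 1.805

1.805


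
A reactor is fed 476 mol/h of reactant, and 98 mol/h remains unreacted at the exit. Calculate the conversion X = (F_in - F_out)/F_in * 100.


X = (F_in - F_out) / F_in * 100
Moles reacted = 476 - 98 = 378
X = 378 / 476 * 100
= 0.7941 * 100
= 79.41 %

79.41 %


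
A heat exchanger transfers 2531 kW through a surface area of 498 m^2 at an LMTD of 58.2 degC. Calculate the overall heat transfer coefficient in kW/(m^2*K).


From Q = U*A*LMTD, U = Q / (A * LMTD)
U = 2531 / (498 * 58.2) = 2531 / 28983.6 = 0.08733

0.08733 kW/(m^2*K)


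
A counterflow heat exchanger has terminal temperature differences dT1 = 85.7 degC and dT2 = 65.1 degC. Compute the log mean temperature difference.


LMTD = (dT1 - dT2) / ln(dT1/dT2)
= (85.7 - 65.1) / ln(85.7 / 65.1) = 20.6 / 0.274928 = 74.93

74.93 degC


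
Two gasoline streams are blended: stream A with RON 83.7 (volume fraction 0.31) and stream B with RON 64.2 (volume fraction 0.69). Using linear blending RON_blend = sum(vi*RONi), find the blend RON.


Linear blending: RON_blend = sum(vi * RONi)
Contribution 1: 0.31 * 83.7 = 25.947
Contribution 2: 0.69 * 64.2 = 44.298
RON_blend = 25.947 + 44.298 = 70.245

70.245


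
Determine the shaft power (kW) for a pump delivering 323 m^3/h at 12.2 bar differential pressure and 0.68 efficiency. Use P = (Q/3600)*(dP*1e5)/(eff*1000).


Q = 323 / 3600 = 0.0897222 m^3/s
P = 0.0897222 * (12.2 * 1e5) / 0.68 / 1000 = 161.0

161.0 kW


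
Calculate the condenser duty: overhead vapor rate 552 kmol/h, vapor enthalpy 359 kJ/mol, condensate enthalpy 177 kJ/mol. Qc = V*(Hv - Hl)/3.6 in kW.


Qc = 552 * (359 - 177) / 3.6 = 552 * 182 / 3.6 = 27910

27910 kW


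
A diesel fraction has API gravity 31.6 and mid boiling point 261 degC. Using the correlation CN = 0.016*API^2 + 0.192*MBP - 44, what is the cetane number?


CN = 0.016 * 31.6^2 + 0.192 * 261 - 44
CN = 15.97696 + 50.112 - 44 = 22.08896

22.08896


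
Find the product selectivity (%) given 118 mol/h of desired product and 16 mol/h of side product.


Selectivity = desired / (desired + undesired) * 100
Total products = 118 + 16 = 134 mol/h
S = 118 / 134 * 100
= 0.8806 * 100
= 88.06 %

88.06 %


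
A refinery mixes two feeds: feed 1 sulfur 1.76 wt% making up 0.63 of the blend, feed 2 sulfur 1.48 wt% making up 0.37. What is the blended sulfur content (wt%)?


Linear sulfur blending: S_blend = x1*S1 + x2*S2
Contribution 1: 0.63 * 1.76 = 1.1088 wt%
Contribution 2: 0.37 * 1.48 = 0.5476 wt%
S_blend = 1.1088 + 0.5476 = 1.6564

1.6564 wt%


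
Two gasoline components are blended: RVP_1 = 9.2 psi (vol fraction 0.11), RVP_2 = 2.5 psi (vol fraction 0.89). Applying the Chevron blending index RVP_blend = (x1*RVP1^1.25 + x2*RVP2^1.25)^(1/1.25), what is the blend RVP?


Chevron index: RVP_blend = (sum xi*RVPi^1.25)^(1/1.25)
RVP^1.25 terms: 0.11 * 9.2^1.25 + 0.89 * 2.5^1.25 = 4.56028
RVP_blend = 4.56028^(1/1.25) = 3.367

3.367 psi


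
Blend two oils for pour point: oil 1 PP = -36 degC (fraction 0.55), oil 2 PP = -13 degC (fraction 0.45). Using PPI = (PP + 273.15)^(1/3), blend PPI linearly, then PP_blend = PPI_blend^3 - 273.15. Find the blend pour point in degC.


PPI_1 = (-36 + 273.15)^(1/3) = 6.189768
PPI_2 = (-13 + 273.15)^(1/3) = 6.383731
PPI_blend = 0.55 * 6.189768 + 0.45 * 6.383731 = 6.277051
PP_blend = 6.277051^3 - 273.15 = 247.3244 - 273.15 = -25.83

-25.83 degC


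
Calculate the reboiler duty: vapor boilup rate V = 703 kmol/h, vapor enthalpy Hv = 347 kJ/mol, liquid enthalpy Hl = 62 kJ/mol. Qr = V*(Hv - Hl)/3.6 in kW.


Qr = 703 * (347 - 62) / 3.6 = 703 * 285 / 3.6 = 55650

55650 kW


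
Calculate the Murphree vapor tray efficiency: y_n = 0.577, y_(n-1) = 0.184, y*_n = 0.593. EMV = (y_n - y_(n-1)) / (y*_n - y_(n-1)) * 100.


Murphree vapor efficiency: EMV = (y_n - y_(n-1)) / (y*_n - y_(n-1)) * 100
EMV = (0.577 - 0.184) / (0.593 - 0.184) * 100 = 0.393 / 0.409 * 100 = 96.09

96.09 %


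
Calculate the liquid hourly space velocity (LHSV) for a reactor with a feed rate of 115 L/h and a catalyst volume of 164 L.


LHSV = volumetric feed rate / catalyst volume
= 115 L/h / 164 L
= 0.7012 h^-1

0.7012 h^-1


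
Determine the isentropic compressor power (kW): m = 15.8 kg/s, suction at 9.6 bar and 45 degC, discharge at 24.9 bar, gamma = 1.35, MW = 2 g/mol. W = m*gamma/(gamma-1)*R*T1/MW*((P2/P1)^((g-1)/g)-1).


Isentropic work: W = m*(gamma/(gamma-1))*(R*T1/MW)*((P2/P1)^((gamma-1)/gamma) - 1)
T1 = 45 + 273.15 = 318.15 K
Pressure ratio = 24.9 / 9.6 = 2.59375
Exponent = (1.35 - 1)/1.35 = 0.259259
(P2/P1)^exp - 1 = 2.59375^0.259259 - 1 = 0.280308
W = 15.8 * 1.35 / 0.35 * 8.314 * 318.15 / 2 * 0.280308 = 22590

22590 kW


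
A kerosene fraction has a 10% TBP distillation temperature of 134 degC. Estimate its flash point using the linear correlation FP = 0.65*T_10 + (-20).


FP = 0.65 * 134 + (-20) = 67.1

67.1 degC


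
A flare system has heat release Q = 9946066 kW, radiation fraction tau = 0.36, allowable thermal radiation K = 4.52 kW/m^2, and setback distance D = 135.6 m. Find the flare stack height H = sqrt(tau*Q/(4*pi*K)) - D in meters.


tau*Q/(4*pi*K) = 0.36 * 9946066 / (4 * pi * 4.52) = 63038.5
sqrt(63038.5) = 251.075
H = 251.075 - 135.6 = 115.5

115.5 m


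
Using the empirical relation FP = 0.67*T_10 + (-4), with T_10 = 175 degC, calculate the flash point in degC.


FP = 0.67 * 175 + (-4) = 113.25

113.25 degC


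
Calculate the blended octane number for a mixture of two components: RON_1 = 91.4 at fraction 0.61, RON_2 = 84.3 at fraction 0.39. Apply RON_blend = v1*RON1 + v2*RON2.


Linear blending: RON_blend = sum(vi * RONi)
Contribution 1: 0.61 * 91.4 = 55.754
Contribution 2: 0.39 * 84.3 = 32.877
RON_blend = 55.754 + 32.877 = 88.631

88.631


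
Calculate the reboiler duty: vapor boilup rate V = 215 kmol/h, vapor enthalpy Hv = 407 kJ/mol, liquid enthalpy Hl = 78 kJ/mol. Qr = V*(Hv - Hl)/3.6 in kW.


Qr = 215 * (407 - 78) / 3.6 = 215 * 329 / 3.6 = 19650

19650 kW


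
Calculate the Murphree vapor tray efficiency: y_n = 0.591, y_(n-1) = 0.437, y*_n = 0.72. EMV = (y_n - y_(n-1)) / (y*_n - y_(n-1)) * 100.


Murphree vapor efficiency: EMV = (y_n - y_(n-1)) / (y*_n - y_(n-1)) * 100
EMV = (0.591 - 0.437) / (0.72 - 0.437) * 100 = 0.154 / 0.283 * 100 = 54.42

54.42 %


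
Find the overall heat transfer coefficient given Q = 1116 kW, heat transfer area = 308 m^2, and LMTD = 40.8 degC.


From Q = U*A*LMTD, U = Q / (A * LMTD)
U = 1116 / (308 * 40.8) = 1116 / 12566.4 = 0.08881

0.08881 kW/(m^2*K)


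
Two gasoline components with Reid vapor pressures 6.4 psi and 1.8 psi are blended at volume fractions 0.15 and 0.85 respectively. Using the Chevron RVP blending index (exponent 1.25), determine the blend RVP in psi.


Chevron index: RVP_blend = (sum xi*RVPi^1.25)^(1/1.25)
RVP^1.25 terms: 0.15 * 6.4^1.25 + 0.85 * 1.8^1.25 = 3.29911
RVP_blend = 3.29911^(1/1.25) = 2.598

2.598 psi


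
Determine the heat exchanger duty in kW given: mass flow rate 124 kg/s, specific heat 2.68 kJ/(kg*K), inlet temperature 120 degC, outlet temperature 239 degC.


Q = m_dot * cp * delta_T
delta_T = 239 - 120 = 119 K
Q = 124 * 2.68 * 119
= 332.32 * 119
= 39546.08 kW

39546.08 kW


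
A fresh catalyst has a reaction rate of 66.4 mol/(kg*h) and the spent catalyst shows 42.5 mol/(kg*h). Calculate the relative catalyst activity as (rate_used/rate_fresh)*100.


Activity (%) = (rate_used / rate_fresh) * 100
rate_used = 42.5, rate_fresh = 66.4
= (42.5 / 66.4) * 100
= 0.6401 * 100 = 64.01

64.01 %


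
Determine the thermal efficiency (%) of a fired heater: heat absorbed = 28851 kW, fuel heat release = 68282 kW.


Furnace efficiency = Q_absorbed / Q_fuel * 100
= 28851 / 68282 * 100 = 42.25

42.25 %


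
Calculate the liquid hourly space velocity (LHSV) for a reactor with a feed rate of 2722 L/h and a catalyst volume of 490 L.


LHSV = volumetric feed rate / catalyst volume
= 2722 L/h / 490 L
= 5.555 h^-1

5.555 h^-1


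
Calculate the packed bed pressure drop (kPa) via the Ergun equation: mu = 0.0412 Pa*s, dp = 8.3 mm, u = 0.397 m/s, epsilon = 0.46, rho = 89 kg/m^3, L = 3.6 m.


dp = 8.3 mm = 0.0083 m
Viscous term = 150*0.0412*0.397*(1-0.46)^2 / (0.0083^2*0.46^3) = 106693
Inertial term = 1.75*89*0.397^2*(1-0.46) / (0.0083*0.46^3) = 16407.8
dP/L = 106693 + 16407.8 = 123101 Pa/m
dP = 123101 * 3.6 / 1000 = 443.2 kPa

443.2 kPa


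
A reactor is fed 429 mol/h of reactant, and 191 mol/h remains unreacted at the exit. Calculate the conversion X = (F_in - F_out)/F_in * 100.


X = (F_in - F_out) / F_in * 100
Moles reacted = 429 - 191 = 238
X = 238 / 429 * 100
= 0.5548 * 100
= 55.48 %

55.48 %


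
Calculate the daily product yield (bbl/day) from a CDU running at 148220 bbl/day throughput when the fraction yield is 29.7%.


Crude throughput = 148220 bbl/day
Fraction yield = 29.7%
yield = throughput * fraction / 100
yield = 148220 * 29.7 / 100 = 44021.34

44021.34 bbl/day


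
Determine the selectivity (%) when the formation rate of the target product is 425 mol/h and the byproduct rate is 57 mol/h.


Selectivity = desired / (desired + undesired) * 100
Total products = 425 + 57 = 482 mol/h
S = 425 / 482 * 100
= 0.8817 * 100
= 88.17 %

88.17 %


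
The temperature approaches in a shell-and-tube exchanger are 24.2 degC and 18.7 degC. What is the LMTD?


LMTD = (dT1 - dT2) / ln(dT1/dT2)
= (24.2 - 18.7) / ln(24.2 / 18.7) = 5.5 / 0.257829 = 21.33

21.33 degC


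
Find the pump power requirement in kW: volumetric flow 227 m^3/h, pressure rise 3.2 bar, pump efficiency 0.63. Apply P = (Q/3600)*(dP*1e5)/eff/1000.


Q = 227 / 3600 = 0.0630556 m^3/s
P = 0.0630556 * (3.2 * 1e5) / 0.63 / 1000 = 32.03

32.03 kW


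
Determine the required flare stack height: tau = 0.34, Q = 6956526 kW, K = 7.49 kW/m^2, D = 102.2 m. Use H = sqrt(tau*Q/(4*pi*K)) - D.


tau*Q/(4*pi*K) = 0.34 * 6956526 / (4 * pi * 7.49) = 25129.3
sqrt(25129.3) = 158.522
H = 158.522 - 102.2 = 56.32

56.32 m


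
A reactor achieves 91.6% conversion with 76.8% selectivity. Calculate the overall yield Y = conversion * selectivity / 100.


Overall yield = conversion (%) * selectivity (%) / 100
Conversion = 91.6%, Selectivity = 76.8%
Y = 91.6 * 76.8 / 100
= 70.3488 %

70.3488 %


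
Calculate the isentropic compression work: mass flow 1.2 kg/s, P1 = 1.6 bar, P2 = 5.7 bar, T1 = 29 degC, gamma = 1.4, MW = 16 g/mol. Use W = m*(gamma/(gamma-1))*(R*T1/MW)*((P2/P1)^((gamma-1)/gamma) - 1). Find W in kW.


Isentropic work: W = m*(gamma/(gamma-1))*(R*T1/MW)*((P2/P1)^((gamma-1)/gamma) - 1)
T1 = 29 + 273.15 = 302.15 K
Pressure ratio = 5.7 / 1.6 = 3.5625
Exponent = (1.4 - 1)/1.4 = 0.285714
(P2/P1)^exp - 1 = 3.5625^0.285714 - 1 = 0.43762
W = 1.2 * 1.4 / 0.4 * 8.314 * 302.15 / 16 * 0.43762 = 288.6

288.6 kW


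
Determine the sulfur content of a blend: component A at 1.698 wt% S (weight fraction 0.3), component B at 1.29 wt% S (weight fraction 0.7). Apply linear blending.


Linear sulfur blending: S_blend = x1*S1 + x2*S2
Contribution 1: 0.3 * 1.698 = 0.5094 wt%
Contribution 2: 0.7 * 1.29 = 0.903 wt%
S_blend = 0.5094 + 0.903 = 1.4124

1.4124 wt%


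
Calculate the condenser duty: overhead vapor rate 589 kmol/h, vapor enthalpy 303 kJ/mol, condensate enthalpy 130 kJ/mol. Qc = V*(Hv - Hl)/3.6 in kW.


Qc = 589 * (303 - 130) / 3.6 = 589 * 173 / 3.6 = 28300

28300 kW


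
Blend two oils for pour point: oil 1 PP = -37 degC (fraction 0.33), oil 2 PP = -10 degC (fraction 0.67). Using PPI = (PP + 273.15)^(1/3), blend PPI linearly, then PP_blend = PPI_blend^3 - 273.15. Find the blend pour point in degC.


PPI_1 = (-37 + 273.15)^(1/3) = 6.181056
PPI_2 = (-10 + 273.15)^(1/3) = 6.408176
PPI_blend = 0.33 * 6.181056 + 0.67 * 6.408176 = 6.333226
PP_blend = 6.333226^3 - 273.15 = 254.0241 - 273.15 = -19.13

-19.13 degC


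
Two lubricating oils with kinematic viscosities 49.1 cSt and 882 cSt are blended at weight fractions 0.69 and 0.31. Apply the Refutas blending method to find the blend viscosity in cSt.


Refutas method: VBN_i = 14.534*ln(ln(visc_i + 0.8)) + 10.975, blended linearly by mass fraction; since VBN is linear in VBI_i = ln(ln(visc_i + 0.8)) and the fractions sum to 1, blend VBI directly: visc = exp(exp(VBI_blend)) - 0.8
VBI_1 = ln(ln(49.1 + 0.8)) = 1.36354
VBI_2 = ln(ln(882 + 0.8)) = 1.91443
VBI_blend = 0.69 * 1.36354 + 0.31 * 1.91443 = 1.53432
visc_blend = exp(exp(1.53432)) - 0.8 = 102.6

102.6 cSt


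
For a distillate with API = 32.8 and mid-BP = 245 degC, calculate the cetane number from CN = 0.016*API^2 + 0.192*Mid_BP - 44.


CN = 0.016 * 32.8^2 + 0.192 * 245 - 44
CN = 17.21344 + 47.04 - 44 = 20.25344

20.25344


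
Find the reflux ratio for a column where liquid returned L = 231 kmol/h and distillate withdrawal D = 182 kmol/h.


Reflux ratio definition: R = L / D (liquid returned / distillate withdrawn)
L = 231 kmol/h, D = 182 kmol/h
R = 231 / 182 = 1.269

1.269


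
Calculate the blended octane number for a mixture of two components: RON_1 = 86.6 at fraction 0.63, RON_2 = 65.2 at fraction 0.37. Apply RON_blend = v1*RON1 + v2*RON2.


Linear blending: RON_blend = sum(vi * RONi)
Contribution 1: 0.63 * 86.6 = 54.558
Contribution 2: 0.37 * 65.2 = 24.124
RON_blend = 54.558 + 24.124 = 78.682

78.682


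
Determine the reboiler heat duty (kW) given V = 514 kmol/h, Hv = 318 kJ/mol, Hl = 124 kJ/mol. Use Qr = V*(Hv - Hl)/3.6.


Qr = 514 * (318 - 124) / 3.6 = 514 * 194 / 3.6 = 27700

27700 kW


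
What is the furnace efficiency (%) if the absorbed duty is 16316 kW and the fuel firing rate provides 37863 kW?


Furnace efficiency = Q_absorbed / Q_fuel * 100
= 16316 / 37863 * 100 = 43.09

43.09 %


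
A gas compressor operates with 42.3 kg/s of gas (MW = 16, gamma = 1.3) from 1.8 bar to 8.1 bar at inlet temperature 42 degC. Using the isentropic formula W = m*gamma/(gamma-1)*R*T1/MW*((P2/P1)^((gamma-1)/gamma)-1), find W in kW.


Isentropic work: W = m*(gamma/(gamma-1))*(R*T1/MW)*((P2/P1)^((gamma-1)/gamma) - 1)
T1 = 42 + 273.15 = 315.15 K
Pressure ratio = 8.1 / 1.8 = 4.5
Exponent = (1.3 - 1)/1.3 = 0.230769
(P2/P1)^exp - 1 = 4.5^0.230769 - 1 = 0.41495
W = 42.3 * 1.3 / 0.3 * 8.314 * 315.15 / 16 * 0.41495 = 12460

12460 kW


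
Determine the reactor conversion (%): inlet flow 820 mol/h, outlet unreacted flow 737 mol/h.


X = (F_in - F_out) / F_in * 100
Moles reacted = 820 - 737 = 83
X = 83 / 820 * 100
= 0.1012 * 100
= 10.12 %

10.12 %


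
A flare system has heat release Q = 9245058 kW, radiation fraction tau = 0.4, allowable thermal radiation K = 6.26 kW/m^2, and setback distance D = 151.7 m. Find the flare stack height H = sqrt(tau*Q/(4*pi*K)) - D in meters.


tau*Q/(4*pi*K) = 0.4 * 9245058 / (4 * pi * 6.26) = 47009.5
sqrt(47009.5) = 216.817
H = 216.817 - 151.7 = 65.12

65.12 m


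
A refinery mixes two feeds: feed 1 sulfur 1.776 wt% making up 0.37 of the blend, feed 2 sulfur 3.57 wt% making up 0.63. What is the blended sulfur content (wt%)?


Linear sulfur blending: S_blend = x1*S1 + x2*S2
Contribution 1: 0.37 * 1.776 = 0.65712 wt%
Contribution 2: 0.63 * 3.57 = 2.2491 wt%
S_blend = 0.65712 + 2.2491 = 2.90622

2.90622 wt%


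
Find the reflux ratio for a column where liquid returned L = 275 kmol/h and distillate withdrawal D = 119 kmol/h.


Reflux ratio definition: R = L / D (liquid returned / distillate withdrawn)
L = 275 kmol/h, D = 119 kmol/h
R = 275 / 119 = 2.311

2.311


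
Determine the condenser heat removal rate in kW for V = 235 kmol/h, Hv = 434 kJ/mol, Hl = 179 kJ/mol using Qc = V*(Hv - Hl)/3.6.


Qc = 235 * (434 - 179) / 3.6 = 235 * 255 / 3.6 = 16650

16650 kW


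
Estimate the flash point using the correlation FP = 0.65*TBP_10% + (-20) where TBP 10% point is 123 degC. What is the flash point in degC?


FP = 0.65 * 123 + (-20) = 59.95

59.95 degC


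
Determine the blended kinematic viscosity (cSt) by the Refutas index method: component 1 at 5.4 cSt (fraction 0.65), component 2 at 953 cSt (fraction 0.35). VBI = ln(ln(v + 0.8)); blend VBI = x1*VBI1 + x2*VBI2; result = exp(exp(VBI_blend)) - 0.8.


Refutas method: VBN_i = 14.534*ln(ln(visc_i + 0.8)) + 10.975, blended linearly by mass fraction; since VBN is linear in VBI_i = ln(ln(visc_i + 0.8)) and the fractions sum to 1, blend VBI directly: visc = exp(exp(VBI_blend)) - 0.8
VBI_1 = ln(ln(5.4 + 0.8)) = 0.601333
VBI_2 = ln(ln(953 + 0.8)) = 1.92577
VBI_blend = 0.65 * 0.601333 + 0.35 * 1.92577 = 1.06489
visc_blend = exp(exp(1.06489)) - 0.8 = 17.38

17.38 cSt


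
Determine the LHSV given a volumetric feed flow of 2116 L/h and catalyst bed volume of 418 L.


LHSV = volumetric feed rate / catalyst volume
= 2116 L/h / 418 L
= 5.062 h^-1

5.062 h^-1


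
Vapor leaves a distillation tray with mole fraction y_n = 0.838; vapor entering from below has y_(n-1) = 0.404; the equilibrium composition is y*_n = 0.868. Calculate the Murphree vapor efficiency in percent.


Murphree vapor efficiency: EMV = (y_n - y_(n-1)) / (y*_n - y_(n-1)) * 100
EMV = (0.838 - 0.404) / (0.868 - 0.404) * 100 = 0.434 / 0.464 * 100 = 93.53

93.53 %


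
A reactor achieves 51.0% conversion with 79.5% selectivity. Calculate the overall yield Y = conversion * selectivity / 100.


Overall yield = conversion (%) * selectivity (%) / 100
Conversion = 51.0%, Selectivity = 79.5%
Y = 51.0 * 79.5 / 100
= 40.545 %

40.545 %


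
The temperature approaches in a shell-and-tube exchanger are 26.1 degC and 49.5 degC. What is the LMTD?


LMTD = (dT1 - dT2) / ln(dT1/dT2)
= (26.1 - 49.5) / ln(26.1 / 49.5) = -23.4 / -0.640037 = 36.56

36.56 degC


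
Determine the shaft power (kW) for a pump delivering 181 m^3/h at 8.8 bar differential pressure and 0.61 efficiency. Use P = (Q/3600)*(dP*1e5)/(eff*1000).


Q = 181 / 3600 = 0.0502778 m^3/s
P = 0.0502778 * (8.8 * 1e5) / 0.61 / 1000 = 72.53

72.53 kW


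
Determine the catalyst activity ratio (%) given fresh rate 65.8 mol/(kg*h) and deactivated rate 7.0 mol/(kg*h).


Activity (%) = (rate_used / rate_fresh) * 100
rate_used = 7.0, rate_fresh = 65.8
= (7.0 / 65.8) * 100
= 0.1064 * 100 = 10.64

10.64 %


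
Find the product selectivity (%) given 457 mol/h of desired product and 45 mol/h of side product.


Selectivity = desired / (desired + undesired) * 100
Total products = 457 + 45 = 502 mol/h
S = 457 / 502 * 100
= 0.9104 * 100
= 91.04 %

91.04 %


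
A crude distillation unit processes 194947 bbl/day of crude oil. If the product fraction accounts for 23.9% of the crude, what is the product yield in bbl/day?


Crude throughput = 194947 bbl/day
Fraction yield = 23.9%
yield = throughput * fraction / 100
yield = 194947 * 23.9 / 100 = 46592.333

46592.333 bbl/day


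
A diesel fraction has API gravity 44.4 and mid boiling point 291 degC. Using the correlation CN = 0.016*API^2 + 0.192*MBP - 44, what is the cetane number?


CN = 0.016 * 44.4^2 + 0.192 * 291 - 44
CN = 31.54176 + 55.872 - 44 = 43.41376

43.41376


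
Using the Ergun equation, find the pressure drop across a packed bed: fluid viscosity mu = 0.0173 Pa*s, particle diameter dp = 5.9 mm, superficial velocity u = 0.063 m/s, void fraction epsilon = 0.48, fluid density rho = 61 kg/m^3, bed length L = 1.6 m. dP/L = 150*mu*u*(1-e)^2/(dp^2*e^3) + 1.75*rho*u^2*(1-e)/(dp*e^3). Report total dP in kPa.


dp = 5.9 mm = 0.0059 m
Viscous term = 150*0.0173*0.063*(1-0.48)^2 / (0.0059^2*0.48^3) = 11483
Inertial term = 1.75*61*0.063^2*(1-0.48) / (0.0059*0.48^3) = 337.658
dP/L = 11483 + 337.658 = 11820.7 Pa/m
dP = 11820.7 * 1.6 / 1000 = 18.91 kPa

18.91 kPa


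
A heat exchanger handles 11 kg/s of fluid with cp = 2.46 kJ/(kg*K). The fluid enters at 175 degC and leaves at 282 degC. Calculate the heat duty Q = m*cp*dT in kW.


Q = m_dot * cp * delta_T
delta_T = 282 - 175 = 107 K
Q = 11 * 2.46 * 107
= 27.06 * 107
= 2895.42 kW

2895.42 kW


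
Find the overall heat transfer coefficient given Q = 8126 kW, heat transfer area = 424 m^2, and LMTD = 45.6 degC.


From Q = U*A*LMTD, U = Q / (A * LMTD)
U = 8126 / (424 * 45.6) = 8126 / 19334.4 = 0.4203

0.4203 kW/(m^2*K)


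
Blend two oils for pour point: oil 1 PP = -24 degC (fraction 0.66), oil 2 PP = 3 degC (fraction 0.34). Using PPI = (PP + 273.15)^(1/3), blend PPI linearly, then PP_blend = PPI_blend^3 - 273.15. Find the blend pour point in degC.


PPI_1 = (-24 + 273.15)^(1/3) = 6.292458
PPI_2 = (3 + 273.15)^(1/3) = 6.512009
PPI_blend = 0.66 * 6.292458 + 0.34 * 6.512009 = 6.367105
PP_blend = 6.367105^3 - 273.15 = 258.1226 - 273.15 = -15.03

-15.03 degC


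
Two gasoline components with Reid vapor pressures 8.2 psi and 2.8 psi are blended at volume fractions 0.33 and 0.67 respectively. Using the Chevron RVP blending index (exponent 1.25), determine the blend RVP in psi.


Chevron index: RVP_blend = (sum xi*RVPi^1.25)^(1/1.25)
RVP^1.25 terms: 0.33 * 8.2^1.25 + 0.67 * 2.8^1.25 = 7.00585
RVP_blend = 7.00585^(1/1.25) = 4.746

4.746 psi


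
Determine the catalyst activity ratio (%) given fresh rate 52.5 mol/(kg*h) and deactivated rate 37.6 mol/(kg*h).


Activity (%) = (rate_used / rate_fresh) * 100
rate_used = 37.6, rate_fresh = 52.5
= (37.6 / 52.5) * 100
= 0.7162 * 100 = 71.62

71.62 %


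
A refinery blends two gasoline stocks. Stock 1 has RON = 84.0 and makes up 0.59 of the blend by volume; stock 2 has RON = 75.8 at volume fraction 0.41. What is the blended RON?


Linear blending: RON_blend = sum(vi * RONi)
Contribution 1: 0.59 * 84.0 = 49.56
Contribution 2: 0.41 * 75.8 = 31.078
RON_blend = 49.56 + 31.078 = 80.638

80.638


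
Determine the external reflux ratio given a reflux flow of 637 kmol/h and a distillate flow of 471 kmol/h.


Reflux ratio definition: R = L / D (liquid returned / distillate withdrawn)
L = 637 kmol/h, D = 471 kmol/h
R = 637 / 471 = 1.352

1.352
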